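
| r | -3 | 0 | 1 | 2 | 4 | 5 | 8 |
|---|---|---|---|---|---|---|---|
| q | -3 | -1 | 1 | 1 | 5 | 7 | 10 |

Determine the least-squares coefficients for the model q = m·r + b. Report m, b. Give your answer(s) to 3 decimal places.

Entries of XᵀX: Σr·r = 119, Σr = 17, Σ1 = 7.
And Σr·q = 147, Σq = 20.
Eliminating b: 7·(row 1) − 17·(row 2) gives 544·m = 7·147 − 17·20 = 689, so m = 689/544.
Then b = (20 − 17·(689/544))/7 = -7/32.

m = 1.267, b = -0.219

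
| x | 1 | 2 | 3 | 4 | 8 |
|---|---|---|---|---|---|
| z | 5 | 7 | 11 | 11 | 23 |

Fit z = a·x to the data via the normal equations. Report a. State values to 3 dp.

Sums needed: Σx·x = 94.
Moment sums: Σx·z = 280.
a = 280/94 = 2.97872.

a = 2.979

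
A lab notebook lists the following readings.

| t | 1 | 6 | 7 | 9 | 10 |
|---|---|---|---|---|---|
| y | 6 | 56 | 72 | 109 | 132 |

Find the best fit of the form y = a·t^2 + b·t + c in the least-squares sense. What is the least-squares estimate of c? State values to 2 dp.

Normal-equation sums: Σt^2·t^2 = 20259, Σt^2·t = 2289, Σt^2 = 267, Σt·t = 267, Σt = 33, Σ1 = 5.
Right-hand side: Σt^2·y = 27579, Σt·y = 3147, Σy = 375.
MᵀM·[a, b, c]ᵀ = Mᵀy becomes [[20259, 2289, 267]; [2289, 267, 33]; [267, 33, 5]]·[a, b, c]ᵀ = [27579, 3147, 375]ᵀ.
Solving the 3×3 system (Gaussian elimination) gives a = 2451/2464, b = 7411/2464, c = 1251/616.

c = 2.03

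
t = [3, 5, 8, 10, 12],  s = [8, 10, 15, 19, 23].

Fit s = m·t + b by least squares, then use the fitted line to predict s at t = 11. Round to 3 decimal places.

Setting ∂/∂m … = 0 gives: 342·m + 38·b = 660;  38·m + 5·b = 75.
Δ = 342·5 − 38² = 266.
m = (660·5 − 38·75)/266 = 225/133; b = (342·75 − 38·660)/266 = 15/7.
At t = 11: ŝ = (225/133)·(11) + (15/7)·(1) = 2760/133.

ŝ = 20.752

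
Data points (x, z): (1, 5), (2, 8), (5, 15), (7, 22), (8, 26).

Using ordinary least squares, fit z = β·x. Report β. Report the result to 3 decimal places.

With design matrix A, AᵀA = [[143]] and Aᵀz = [458]ᵀ.
β = 458/143 = 3.2028.

β = 3.203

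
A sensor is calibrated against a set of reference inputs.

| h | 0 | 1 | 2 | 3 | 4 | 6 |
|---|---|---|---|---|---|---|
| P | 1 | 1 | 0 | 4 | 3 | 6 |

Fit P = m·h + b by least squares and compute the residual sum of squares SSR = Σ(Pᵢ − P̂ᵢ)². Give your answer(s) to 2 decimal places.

From the data, Σh·h = 66, Σh = 16, Σ1 = 6.
And Σh·P = 61, ΣP = 15.
XᵀX·[m, b]ᵀ = XᵀP becomes [[66, 16]; [16, 6]]·[m, b]ᵀ = [61, 15]ᵀ.
det = 66·6 − 16² = 140.
m = (61·6 − 16·15)/140 = 9/10; b = (66·15 − 16·61)/140 = 1/10.
Residuals: 9/10, 0, -19/10, 6/5, -7/10, 1/2; SSR = 33/5.

SSR = 6.60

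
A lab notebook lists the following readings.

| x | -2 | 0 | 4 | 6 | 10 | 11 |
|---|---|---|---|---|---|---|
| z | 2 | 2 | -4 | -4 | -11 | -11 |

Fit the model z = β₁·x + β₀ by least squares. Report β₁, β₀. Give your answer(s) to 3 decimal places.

The normal system MᵀM·[β₁, β₀]ᵀ = Mᵀz is [[277, 29]; [29, 6]]·[β₁, β₀]ᵀ = [-275, -26]ᵀ.
Determinant 277·6 − 29² = 821.
β₁ = ((-275)·6 − 29·(-26))/821 = -896/821; β₀ = (277·(-26) − 29·(-275))/821 = 773/821.

β₁ = -1.091, β₀ = 0.942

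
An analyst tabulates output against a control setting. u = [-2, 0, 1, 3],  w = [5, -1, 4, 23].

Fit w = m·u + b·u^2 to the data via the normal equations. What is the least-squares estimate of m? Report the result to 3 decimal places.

The normal system AᵀA·[m, b]ᵀ = Aᵀw is [[14, 20]; [20, 98]]·[m, b]ᵀ = [63, 231]ᵀ.
Determinant 14·98 − 20² = 972.
m = (63·98 − 20·231)/972 = 259/162; b = (14·231 − 20·63)/972 = 329/162.

m = 1.599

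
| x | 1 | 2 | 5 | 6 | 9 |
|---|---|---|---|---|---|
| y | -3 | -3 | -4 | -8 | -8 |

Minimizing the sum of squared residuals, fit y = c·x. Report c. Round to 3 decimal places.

The normal equations are: 147·c = -149.
c = (-149)/147 = -1.01361.

c = -1.014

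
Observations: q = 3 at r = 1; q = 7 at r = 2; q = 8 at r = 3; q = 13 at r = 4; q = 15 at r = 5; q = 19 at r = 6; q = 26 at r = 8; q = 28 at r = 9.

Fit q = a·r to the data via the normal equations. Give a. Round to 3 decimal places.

Normal-equation sums: Σr·r = 236.
Moment sums: Σr·q = 742.
a = 742/236 = 3.14407.

a = 3.144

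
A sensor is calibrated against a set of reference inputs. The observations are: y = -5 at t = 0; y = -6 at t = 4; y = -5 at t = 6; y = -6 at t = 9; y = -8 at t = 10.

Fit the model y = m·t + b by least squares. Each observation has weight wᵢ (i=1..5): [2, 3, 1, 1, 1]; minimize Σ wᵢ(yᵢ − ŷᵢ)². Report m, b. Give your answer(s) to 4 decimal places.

m = -0.1984, b = -4.9574

From the data, Σwᵢ·t·t = 265, Σwᵢ·t = 37, Σwᵢ·1 = 8.
And Σwᵢ·t·y = -236, Σwᵢ·y = -47.
Eliminating b: 8·(row 1) − 37·(row 2) gives 751·m = 8·(-236) − 37·(-47) = -149, so m = -149/751.
Then b = ((-47) − 37·(-149/751))/8 = -3723/751.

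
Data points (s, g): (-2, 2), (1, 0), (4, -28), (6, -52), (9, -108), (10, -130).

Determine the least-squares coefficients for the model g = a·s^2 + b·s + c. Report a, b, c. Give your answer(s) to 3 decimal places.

Entries of MᵀM: Σs^2·s^2 = 18130, Σs^2·s = 2002, Σs^2 = 238, Σs·s = 238, Σs = 28, Σ1 = 6.
For Mᵀg: Σs^2·g = -24060, Σs·g = -2700, Σg = -316.
Solving the 3×3 system (Gaussian elimination) gives a = -5174/4935, b = -13372/4935, c = 368/235.

a = -1.048, b = -2.710, c = 1.566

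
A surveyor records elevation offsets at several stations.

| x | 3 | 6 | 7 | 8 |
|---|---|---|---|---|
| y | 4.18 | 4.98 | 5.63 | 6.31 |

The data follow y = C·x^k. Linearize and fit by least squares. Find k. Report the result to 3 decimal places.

Let Y = ln y. Fitting Y = k·ln x + ln C by least squares:
Σln x = 6.9157, Σ(ln x)² = 12.5280, Σln y = 6.6060, Σln x·ln y = 11.6413.
Equations: 12.5280·k + 6.9157·ln C = 11.6413;  6.9157·k + 4·ln C = 6.6060.
Solving (det = 2.2847): k = 0.38511, ln C = 0.98568.

k = 0.385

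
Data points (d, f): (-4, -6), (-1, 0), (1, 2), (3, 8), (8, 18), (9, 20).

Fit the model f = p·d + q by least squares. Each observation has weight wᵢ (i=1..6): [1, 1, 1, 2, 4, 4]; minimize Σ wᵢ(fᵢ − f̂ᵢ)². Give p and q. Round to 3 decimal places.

Normal-equation sums: Σwᵢ·d·d = 616, Σwᵢ·d = 70, Σwᵢ·1 = 13.
For MᵀWf: Σwᵢ·d·f = 1370, Σwᵢ·f = 164.
So MᵀWM·[p, q]ᵀ = MᵀWf: [[616, 70]; [70, 13]]·[p, q]ᵀ = [1370, 164]ᵀ.
Eliminating q: 13·(row 1) − 70·(row 2) gives 3108·p = 13·1370 − 70·164 = 6330, so p = 1055/518.
Then q = (164 − 70·(1055/518))/13 = 61/37.

p = 2.037, q = 1.649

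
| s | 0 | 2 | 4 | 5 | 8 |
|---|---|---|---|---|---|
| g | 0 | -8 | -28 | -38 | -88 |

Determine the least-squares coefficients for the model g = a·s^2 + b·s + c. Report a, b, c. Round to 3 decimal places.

a = -1.077, b = -2.418, c = 0.261

The normal equations are: 4993·a + 709·b + 109·c = -7062;  709·a + 109·b + 19·c = -1022;  109·a + 19·b + 5·c = -162.
Solving the 3×3 system (Gaussian elimination) gives a = -12640/11739, b = -28382/11739, c = 1020/3913.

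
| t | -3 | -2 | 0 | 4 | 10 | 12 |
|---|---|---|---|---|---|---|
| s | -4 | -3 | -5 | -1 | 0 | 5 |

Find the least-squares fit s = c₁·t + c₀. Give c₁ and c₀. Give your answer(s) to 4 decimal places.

c₁ = 0.5113, c₀ = -3.1228

Normal-equation sums: Σt·t = 273, Σt = 21, Σ1 = 6.
And Σt·s = 74, Σs = -8.
Normal equations: [[273, 21]; [21, 6]]·[c₁, c₀]ᵀ = [74, -8]ᵀ.
Determinant 273·6 − 21² = 1197.
c₁ = (74·6 − 21·(-8))/1197 = 68/133; c₀ = (273·(-8) − 21·74)/1197 = -178/57.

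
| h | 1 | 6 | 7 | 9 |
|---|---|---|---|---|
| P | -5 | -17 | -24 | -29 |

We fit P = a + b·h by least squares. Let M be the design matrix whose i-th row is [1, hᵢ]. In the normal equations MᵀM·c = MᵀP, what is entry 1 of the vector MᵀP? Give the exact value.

-75

Entry 1 ↔ basis 1, so (MᵀP)_{1} = Σᵢ Pᵢ = (1)·(-5) + (1)·(-17) + (1)·(-24) + (1)·(-29) = -75.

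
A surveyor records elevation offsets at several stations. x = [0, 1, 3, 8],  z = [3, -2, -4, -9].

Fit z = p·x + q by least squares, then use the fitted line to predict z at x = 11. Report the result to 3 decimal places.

The normal system AᵀA·[p, q]ᵀ = Aᵀz is [[74, 12]; [12, 4]]·[p, q]ᵀ = [-86, -12]ᵀ.
Δ = 74·4 − 12² = 152.
p = ((-86)·4 − 12·(-12))/152 = -25/19; q = (74·(-12) − 12·(-86))/152 = 18/19.
At x = 11: ẑ = (-25/19)·(11) + (18/19)·(1) = -257/19.

ẑ = -13.526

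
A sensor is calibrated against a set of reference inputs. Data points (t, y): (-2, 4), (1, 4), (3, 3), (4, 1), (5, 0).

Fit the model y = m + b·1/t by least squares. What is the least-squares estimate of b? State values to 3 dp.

b = 0.150

The normal system AᵀA·[m, b]ᵀ = Aᵀy is [[5, 77/60]; [77/60, 5269/3600]]·[m, b]ᵀ = [12, 13/4]ᵀ.
Eliminating b: (5269/3600)·(row 1) − (77/60)·(row 2) gives (1276/225)·m = (5269/3600)·12 − (77/60)·(13/4) = 5357/400, so m = 4383/1856.
Then b = ((13/4) − (77/60)·(4383/1856))/(5269/3600) = 765/5104.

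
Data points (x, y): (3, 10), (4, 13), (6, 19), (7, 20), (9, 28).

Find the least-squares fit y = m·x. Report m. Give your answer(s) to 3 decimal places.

m = 3.079

Compute the Gram sums: Σx·x = 191.
Moment sums: Σx·y = 588.
Normal equations: [[191]]·[m]ᵀ = [588]ᵀ.
Hence m = 588 / 191 ≈ 3.07853.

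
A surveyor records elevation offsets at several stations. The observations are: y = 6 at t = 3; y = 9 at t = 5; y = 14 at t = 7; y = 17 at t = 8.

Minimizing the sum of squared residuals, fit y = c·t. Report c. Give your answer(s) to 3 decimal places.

c = 2.020

With design matrix X, XᵀX = [[147]] and Xᵀy = [297]ᵀ.
c = 297/147 = 2.02041.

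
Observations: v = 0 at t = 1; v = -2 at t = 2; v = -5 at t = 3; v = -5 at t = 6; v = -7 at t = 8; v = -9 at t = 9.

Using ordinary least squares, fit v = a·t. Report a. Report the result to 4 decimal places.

The normal system AᵀA·[a]ᵀ = Aᵀv is [[195]]·[a]ᵀ = [-186]ᵀ.
a = (-186)/195 = -0.953846.

a = -0.9538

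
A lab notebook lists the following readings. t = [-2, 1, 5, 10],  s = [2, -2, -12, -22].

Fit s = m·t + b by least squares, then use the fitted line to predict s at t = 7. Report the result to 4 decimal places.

ŝ = -15.7160

With design matrix X, XᵀX = [[130, 14]; [14, 4]] and Xᵀs = [-286, -34]ᵀ.
Determinant 130·4 − 14² = 324.
m = ((-286)·4 − 14·(-34))/324 = -167/81; b = (130·(-34) − 14·(-286))/324 = -104/81.
At t = 7: ŝ = (-167/81)·(7) + (-104/81)·(1) = -1273/81.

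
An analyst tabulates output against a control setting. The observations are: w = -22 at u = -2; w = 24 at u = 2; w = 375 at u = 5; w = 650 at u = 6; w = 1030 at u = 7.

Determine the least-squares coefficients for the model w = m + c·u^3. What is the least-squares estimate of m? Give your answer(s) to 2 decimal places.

XᵀX·[m, c]ᵀ = Xᵀw reads: 5·m + 684·c = 2057;  684·m + 180058·c = 540933.
(Σ1 = 5, Σu^3 = 684, Σu^3·u^3 = 180058, Σw = 2057, Σu^3·w = 540933.)
det = 5·180058 − 684² = 432434.
m = (2057·180058 − 684·540933)/432434 = 190567/216217; c = (5·540933 − 684·2057)/432434 = 1297677/432434.

m = 0.88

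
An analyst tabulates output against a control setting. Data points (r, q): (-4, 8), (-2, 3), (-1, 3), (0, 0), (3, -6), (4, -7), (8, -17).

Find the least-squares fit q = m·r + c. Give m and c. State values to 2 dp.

With design matrix M, MᵀM = [[110, 8]; [8, 7]] and Mᵀq = [-223, -16]ᵀ.
Eliminating c: 7·(row 1) − 8·(row 2) gives 706·m = 7·(-223) − 8·(-16) = -1433, so m = -1433/706.
Then c = ((-16) − 8·(-1433/706))/7 = 12/353.

m = -2.03, c = 0.03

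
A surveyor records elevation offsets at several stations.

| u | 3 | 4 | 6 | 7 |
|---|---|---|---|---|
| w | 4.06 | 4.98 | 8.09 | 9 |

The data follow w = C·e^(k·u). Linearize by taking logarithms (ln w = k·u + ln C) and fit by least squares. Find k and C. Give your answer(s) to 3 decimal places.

Taking logs, ln w = k·u + ln C, so regress ln w on u.
Σu = 20.0000, Σ(u)² = 110.0000, Σln w = 7.2945, Σu·ln w = 38.5496.
Equations: 110.0000·k + 20.0000·ln C = 38.5496;  20.0000·k + 4·ln C = 7.2945.
Solving (det = 40.0000): k = 0.20773, ln C = 0.78498, so C = exp(0.78498) = 2.19235.

k = 0.208, C = 2.192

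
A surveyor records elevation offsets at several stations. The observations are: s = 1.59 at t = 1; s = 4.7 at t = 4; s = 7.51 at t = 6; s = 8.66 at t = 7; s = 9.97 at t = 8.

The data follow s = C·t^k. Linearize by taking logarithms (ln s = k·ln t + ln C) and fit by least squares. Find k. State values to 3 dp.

k = 0.878

Let Y = ln s. Fitting Y = k·ln t + ln C by least squares:
Over the data: Σln t = 7.2034, Σ(ln t)² = 13.2429, Σln s = 8.4858, Σln t·ln s = 14.7405.
Normal system: [[13.2429, 7.2034]; [7.2034, 5]]·[k, ln C]ᵀ = [14.7405, 8.4858]ᵀ.
Δ = 13.2429·5 − (7.2034)² = 14.3252; k = (14.7405·5 − 7.2034·8.4858)/14.3252 = 0.87786, ln C = (13.2429·8.4858 − 7.2034·14.7405)/14.3252 = 0.43244.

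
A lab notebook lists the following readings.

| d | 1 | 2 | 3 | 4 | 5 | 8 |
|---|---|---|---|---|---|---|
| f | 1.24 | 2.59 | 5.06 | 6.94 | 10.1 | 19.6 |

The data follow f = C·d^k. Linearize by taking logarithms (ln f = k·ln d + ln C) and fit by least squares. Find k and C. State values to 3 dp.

k = 1.342, C = 1.142

Let Y = ln f. Fitting Y = k·ln d + ln C by least squares:
Σln d = 6.8669, Σ(ln d)² = 10.5236, Σln f = 10.0135, Σln d·ln f = 15.0359.
Equations: 10.5236·k + 6.8669·ln C = 15.0359;  6.8669·k + 6·ln C = 10.0135.
Slope k = (n·Σln d·ln f − Σln d·Σln f)/(n·Σ(ln d)² − (Σln d)²) = (6·15.0359 − 6.8669·10.0135)/15.9867 = 1.34194; ln C = (Σln f − k·Σln d)/n = 0.13308, so C = exp(0.13308) = 1.14234.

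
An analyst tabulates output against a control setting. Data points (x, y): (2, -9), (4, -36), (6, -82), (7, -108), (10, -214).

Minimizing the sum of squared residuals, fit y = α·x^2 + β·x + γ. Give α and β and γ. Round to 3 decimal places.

Sums needed: Σx^2·x^2 = 13969, Σx^2·x = 1631, Σx^2 = 205, Σx·x = 205, Σx = 29, Σ1 = 5.
And Σx^2·y = -30256, Σx·y = -3550, Σy = -449.
Normal equations: [[13969, 1631, 205]; [1631, 205, 29]; [205, 29, 5]]·[α, β, γ]ᵀ = [-30256, -3550, -449]ᵀ.
Solving the 3×3 system (Gaussian elimination) gives α = -44815/23478, β = -5011/1806, γ = 17820/3913.

α = -1.909, β = -2.775, γ = 4.554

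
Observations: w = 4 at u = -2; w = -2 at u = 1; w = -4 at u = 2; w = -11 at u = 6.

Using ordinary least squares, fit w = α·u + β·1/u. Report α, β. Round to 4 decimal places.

With design matrix M, MᵀM = [[45, 4]; [4, 55/36]] and Mᵀw = [-84, -47/6]ᵀ.
Δ = 45·(55/36) − 4² = 211/4.
α = ((-84)·(55/36) − 4·(-47/6))/(211/4) = -388/211; β = (45·(-47/6) − 4·(-84))/(211/4) = -66/211.

α = -1.8389, β = -0.3128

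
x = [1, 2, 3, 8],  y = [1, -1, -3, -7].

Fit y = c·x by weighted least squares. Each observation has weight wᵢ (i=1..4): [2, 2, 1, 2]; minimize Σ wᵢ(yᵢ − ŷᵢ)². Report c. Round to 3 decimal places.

c = -0.837

The normal system MᵀWM·[c]ᵀ = MᵀWy is [[147]]·[c]ᵀ = [-123]ᵀ.
Hence c = -123 / 147 ≈ -0.836735.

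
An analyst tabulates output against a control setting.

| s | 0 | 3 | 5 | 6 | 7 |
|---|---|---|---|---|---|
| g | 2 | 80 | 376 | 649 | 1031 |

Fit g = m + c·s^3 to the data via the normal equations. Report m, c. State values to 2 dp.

Forming MᵀM = [[5, 711]; [711, 180659]] and Mᵀg = [2138, 542977]ᵀ gives MᵀM·[m, c]ᵀ = Mᵀg.
Eliminating c: 180659·(row 1) − 711·(row 2) gives 397774·m = 180659·2138 − 711·542977 = 192295, so m = 192295/397774.
Then c = (542977 − 711·(192295/397774))/180659 = 1194767/397774.

m = 0.48, c = 3.00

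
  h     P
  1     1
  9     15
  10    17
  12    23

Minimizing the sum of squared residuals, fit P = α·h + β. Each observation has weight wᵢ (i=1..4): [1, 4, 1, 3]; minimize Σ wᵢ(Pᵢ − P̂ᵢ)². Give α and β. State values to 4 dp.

Forming XᵀWX = [[857, 83]; [83, 9]] and XᵀWP = [1539, 147]ᵀ gives XᵀWX·[α, β]ᵀ = XᵀWP.
det = 857·9 − 83² = 824.
α = (1539·9 − 83·147)/824 = 825/412; β = (857·147 − 83·1539)/824 = -879/412.

α = 2.0024, β = -2.1335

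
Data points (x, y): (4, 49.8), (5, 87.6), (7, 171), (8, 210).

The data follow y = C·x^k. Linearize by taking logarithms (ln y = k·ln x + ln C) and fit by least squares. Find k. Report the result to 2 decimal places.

With ln yᵢ as the transformed response and ln xᵢ as the regressor:
Σln x = 7.0211, Σ(ln x)² = 12.6227, Σln y = 18.8696, Σln x·ln y = 33.7405.
Equations: 12.6227·k + 7.0211·ln C = 33.7405;  7.0211·k + 4·ln C = 18.8696.
Solving (det = 1.1954): k = 2.07245, ln C = 1.07969.

k = 2.07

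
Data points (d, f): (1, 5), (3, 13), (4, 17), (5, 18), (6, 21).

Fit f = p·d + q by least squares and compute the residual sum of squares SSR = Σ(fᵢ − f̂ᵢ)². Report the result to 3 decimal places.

Setting ∂/∂p … = 0 gives: 87·p + 19·q = 328;  19·p + 5·q = 74.
Eliminating q: 5·(row 1) − 19·(row 2) gives 74·p = 5·328 − 19·74 = 234, so p = 117/37.
Then q = (74 − 19·(117/37))/5 = 103/37.
Residuals: -35/37, 27/37, 58/37, -22/37, -28/37; SSR = 178/37.

SSR = 4.811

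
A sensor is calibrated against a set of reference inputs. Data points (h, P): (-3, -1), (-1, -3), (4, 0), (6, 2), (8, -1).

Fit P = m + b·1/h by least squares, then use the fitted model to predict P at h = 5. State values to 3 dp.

Sums needed: Σ1 = 5, Σ1/h = -19/24, Σ1/h·1/h = 701/576.
For AᵀP: ΣP = -3, Σ1/h·P = 85/24.
Normal equations: [[5, -19/24]; [-19/24, 701/576]]·[m, b]ᵀ = [-3, 85/24]ᵀ.
det = 5·(701/576) − (-19/24)² = 131/24.
m = ((-3)·(701/576) − (-19/24)·(85/24))/(131/24) = -61/393; b = (5·(85/24) − (-19/24)·(-3))/(131/24) = 368/131.
At h = 5: P̂ = (-61/393)·(1) + (368/131)·(1/5) = 799/1965.

P̂ = 0.407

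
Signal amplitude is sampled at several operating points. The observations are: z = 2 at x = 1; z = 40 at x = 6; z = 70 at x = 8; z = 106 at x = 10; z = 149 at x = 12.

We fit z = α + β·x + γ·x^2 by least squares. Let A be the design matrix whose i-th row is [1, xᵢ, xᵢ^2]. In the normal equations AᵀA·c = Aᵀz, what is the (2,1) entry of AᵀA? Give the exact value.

37

Row 2 ↔ basis x, column 1 ↔ basis 1, so (AᵀA)_{2,1} = Σᵢ x = (1)·(1) + (6)·(1) + (8)·(1) + (10)·(1) + (12)·(1) = 37.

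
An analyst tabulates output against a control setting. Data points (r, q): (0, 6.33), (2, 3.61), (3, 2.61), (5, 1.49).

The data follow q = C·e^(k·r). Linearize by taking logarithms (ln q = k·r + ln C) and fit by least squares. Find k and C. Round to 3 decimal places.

With ln qᵢ as the transformed response and rᵢ as the regressor:
AᵀA = [[38.0000, 10.0000]; [10.0000, 4]], rhs = [7.4393, 4.4871]ᵀ  (here Σr = 10.0000, Σ(r)² = 38.0000, Σln q = 4.4871, Σr·ln q = 7.4393).
Δ = 38.0000·4 − (10.0000)² = 52.0000; k = (7.4393·4 − 10.0000·4.4871)/52.0000 = -0.29065, ln C = (38.0000·4.4871 − 10.0000·7.4393)/52.0000 = 1.84842, so C = exp(1.84842) = 6.34975.

k = -0.291, C = 6.350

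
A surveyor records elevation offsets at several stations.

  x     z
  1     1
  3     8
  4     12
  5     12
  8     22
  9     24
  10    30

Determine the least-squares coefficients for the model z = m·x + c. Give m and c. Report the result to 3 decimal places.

Compute the Gram sums: Σx·x = 296, Σx = 40, Σ1 = 7.
And Σx·z = 825, Σz = 109.
MᵀM·[m, c]ᵀ = Mᵀz becomes [[296, 40]; [40, 7]]·[m, c]ᵀ = [825, 109]ᵀ.
Eliminating c: 7·(row 1) − 40·(row 2) gives 472·m = 7·825 − 40·109 = 1415, so m = 1415/472.
Then c = (109 − 40·(1415/472))/7 = -92/59.

m = 2.998, c = -1.559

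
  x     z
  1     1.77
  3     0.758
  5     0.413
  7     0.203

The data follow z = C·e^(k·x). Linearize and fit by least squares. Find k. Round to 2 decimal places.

k = -0.36

With ln zᵢ as the transformed response and xᵢ as the regressor:
Σx = 16.0000, Σ(x)² = 84.0000, Σln z = -2.1849, Σx·ln z = -15.8436.
Equations: 84.0000·k + 16.0000·ln C = -15.8436;  16.0000·k + 4·ln C = -2.1849.
Δ = 84.0000·4 − (16.0000)² = 80.0000; k = (-15.8436·4 − 16.0000·-2.1849)/80.0000 = -0.35519, ln C = (84.0000·-2.1849 − 16.0000·-15.8436)/80.0000 = 0.87453.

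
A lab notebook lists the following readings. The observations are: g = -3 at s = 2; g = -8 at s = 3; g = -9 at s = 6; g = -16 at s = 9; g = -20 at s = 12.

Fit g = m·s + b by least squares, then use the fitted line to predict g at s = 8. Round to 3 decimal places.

From the data, Σs·s = 274, Σs = 32, Σ1 = 5.
And Σs·g = -468, Σg = -56.
XᵀX·[m, b]ᵀ = Xᵀg becomes [[274, 32]; [32, 5]]·[m, b]ᵀ = [-468, -56]ᵀ.
Eliminating b: 5·(row 1) − 32·(row 2) gives 346·m = 5·(-468) − 32·(-56) = -548, so m = -274/173.
Then b = ((-56) − 32·(-274/173))/5 = -184/173.
At s = 8: ĝ = (-274/173)·(8) + (-184/173)·(1) = -2376/173.

ĝ = -13.734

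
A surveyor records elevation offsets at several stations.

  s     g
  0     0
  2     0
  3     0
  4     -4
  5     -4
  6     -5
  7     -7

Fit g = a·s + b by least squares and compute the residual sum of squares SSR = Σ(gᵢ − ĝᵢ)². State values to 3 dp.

SSR = 7.742

Entries of AᵀA: Σs·s = 139, Σs = 27, Σ1 = 7.
For Aᵀg: Σs·g = -115, Σg = -20.
det = 139·7 − 27² = 244.
a = ((-115)·7 − 27·(-20))/244 = -265/244; b = (139·(-20) − 27·(-115))/244 = 325/244.
Residuals: -325/244, 205/244, 235/122, -241/244, 6/61, 45/244, -89/122; SSR = 1889/244.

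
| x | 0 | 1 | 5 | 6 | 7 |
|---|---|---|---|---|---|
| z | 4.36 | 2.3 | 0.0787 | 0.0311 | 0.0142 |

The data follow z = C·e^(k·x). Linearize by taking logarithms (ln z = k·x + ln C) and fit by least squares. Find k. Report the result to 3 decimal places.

Let Y = ln z. Fitting Y = k·x + ln C by least squares:
XᵀX = [[111.0000, 19.0000]; [19.0000, 5]], rhs = [-62.4825, -7.9618]ᵀ  (here Σx = 19.0000, Σ(x)² = 111.0000, Σln z = -7.9618, Σx·ln z = -62.4825).
Slope k = (n·Σx·ln z − Σx·Σln z)/(n·Σ(x)² − (Σx)²) = (5·-62.4825 − 19.0000·-7.9618)/194.0000 = -0.83061; ln C = (Σln z − k·Σx)/n = 1.56396.

k = -0.831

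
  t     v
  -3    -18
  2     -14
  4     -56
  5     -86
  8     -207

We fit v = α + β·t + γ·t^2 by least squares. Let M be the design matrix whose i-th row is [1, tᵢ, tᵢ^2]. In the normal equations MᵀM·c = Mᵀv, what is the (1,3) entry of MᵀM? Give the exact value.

Row 1 ↔ basis 1, column 3 ↔ basis t^2, so (MᵀM)_{1,3} = Σᵢ t^2 = (1)·(9) + (1)·(4) + (1)·(16) + (1)·(25) + (1)·(64) = 118.

118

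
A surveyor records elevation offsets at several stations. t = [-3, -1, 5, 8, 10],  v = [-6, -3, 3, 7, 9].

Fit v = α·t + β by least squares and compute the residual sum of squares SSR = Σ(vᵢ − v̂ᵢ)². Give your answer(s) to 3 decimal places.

Entries of XᵀX: Σt·t = 199, Σt = 19, Σ1 = 5.
Right-hand side: Σt·v = 182, Σv = 10.
Normal equations: [[199, 19]; [19, 5]]·[α, β]ᵀ = [182, 10]ᵀ.
Δ = 199·5 − 19² = 634.
α = (182·5 − 19·10)/634 = 360/317; β = (199·10 − 19·182)/634 = -734/317.
Residuals: -88/317, 143/317, -115/317, 73/317, -13/317; SSR = 148/317.

SSR = 0.467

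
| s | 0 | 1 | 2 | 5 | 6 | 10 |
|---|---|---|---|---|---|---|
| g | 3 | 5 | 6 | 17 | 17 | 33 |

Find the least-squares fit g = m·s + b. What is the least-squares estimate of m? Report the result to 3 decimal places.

The normal equations are: 166·m + 24·b = 534;  24·m + 6·b = 81.
(Σs·s = 166, Σs = 24, Σ1 = 6, Σs·g = 534, Σg = 81.)
det = 166·6 − 24² = 420.
m = (534·6 − 24·81)/420 = 3; b = (166·81 − 24·534)/420 = 3/2.

m = 3.000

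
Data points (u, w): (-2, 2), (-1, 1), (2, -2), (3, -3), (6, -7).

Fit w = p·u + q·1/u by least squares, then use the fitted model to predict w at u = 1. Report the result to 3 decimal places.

ŵ = -0.811

Forming MᵀM = [[54, 5]; [5, 59/36]] and Mᵀw = [-60, -31/6]ᵀ gives MᵀM·[p, q]ᵀ = Mᵀw.
Eliminating q: (59/36)·(row 1) − 5·(row 2) gives (127/2)·p = (59/36)·(-60) − 5·(-31/6) = -145/2, so p = -145/127.
Then q = ((-31/6) − 5·(-145/127))/(59/36) = 42/127.
At u = 1: ŵ = (-145/127)·(1) + (42/127)·(1) = -103/127.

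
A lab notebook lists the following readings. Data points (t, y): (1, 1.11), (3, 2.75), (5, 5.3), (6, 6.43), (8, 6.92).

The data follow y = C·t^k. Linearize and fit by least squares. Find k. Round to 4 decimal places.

k = 0.9330

Taking logs, ln y = k·ln t + ln C, so regress ln y on ln t.
Sums: Σln t = 6.5793, Σ(ln t)² = 11.3317, Σln y = 6.5791, Σln t·ln y = 11.1524.
Normal system: [[11.3317, 6.5793]; [6.5793, 5]]·[k, ln C]ᵀ = [11.1524, 6.5791]ᵀ.
Slope k = (n·Σln t·ln y − Σln t·Σln y)/(n·Σ(ln t)² − (Σln t)²) = (5·11.1524 − 6.5793·6.5791)/13.3720 = 0.93303; ln C = (Σln y − k·Σln t)/n = 0.08809.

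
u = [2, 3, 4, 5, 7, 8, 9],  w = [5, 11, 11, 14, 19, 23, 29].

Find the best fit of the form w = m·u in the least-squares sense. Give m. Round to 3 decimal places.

From the data, Σu·u = 248.
And Σu·w = 735.
So MᵀM·[m]ᵀ = Mᵀw: [[248]]·[m]ᵀ = [735]ᵀ.
m = 735/248 = 2.96371.

m = 2.964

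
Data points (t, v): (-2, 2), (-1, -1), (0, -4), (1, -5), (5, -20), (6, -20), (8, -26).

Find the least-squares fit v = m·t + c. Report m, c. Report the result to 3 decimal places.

The normal system AᵀA·[m, c]ᵀ = Aᵀv is [[131, 17]; [17, 7]]·[m, c]ᵀ = [-436, -74]ᵀ.
Determinant 131·7 − 17² = 628.
m = ((-436)·7 − 17·(-74))/628 = -897/314; c = (131·(-74) − 17·(-436))/628 = -1141/314.

m = -2.857, c = -3.634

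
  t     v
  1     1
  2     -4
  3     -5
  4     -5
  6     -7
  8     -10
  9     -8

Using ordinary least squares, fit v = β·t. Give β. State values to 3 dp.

Setting ∂/∂β … = 0 gives: 211·β = -236.
(Σt·t = 211, Σt·v = -236.)
Hence β = -236 / 211 ≈ -1.11848.

β = -1.118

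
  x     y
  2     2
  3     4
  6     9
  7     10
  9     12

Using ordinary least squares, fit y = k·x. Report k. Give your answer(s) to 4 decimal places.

k = 1.3855

From the data, Σx·x = 179.
Right-hand side: Σx·y = 248.
MᵀM·[k]ᵀ = Mᵀy becomes [[179]]·[k]ᵀ = [248]ᵀ.
k = 248/179 = 1.38547.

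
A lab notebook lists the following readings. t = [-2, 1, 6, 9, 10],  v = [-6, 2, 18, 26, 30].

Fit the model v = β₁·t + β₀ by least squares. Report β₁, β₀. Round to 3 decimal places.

β₁ = 2.996, β₀ = -0.382

Forming XᵀX = [[222, 24]; [24, 5]] and Xᵀv = [656, 70]ᵀ gives XᵀX·[β₁, β₀]ᵀ = Xᵀv.
Eliminating β₀: 5·(row 1) − 24·(row 2) gives 534·β₁ = 5·656 − 24·70 = 1600, so β₁ = 800/267.
Then β₀ = (70 − 24·(800/267))/5 = -34/89.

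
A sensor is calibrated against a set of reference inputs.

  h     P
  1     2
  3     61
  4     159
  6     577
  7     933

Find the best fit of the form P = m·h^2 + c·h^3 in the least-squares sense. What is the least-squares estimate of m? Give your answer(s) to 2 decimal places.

m = -2.23

Sums needed: Σh^2·h^2 = 4035, Σh^2·h^3 = 25851, Σh^3·h^3 = 169131.
Moment sums: Σh^2·P = 69584, Σh^3·P = 456476.
XᵀX·[m, c]ᵀ = XᵀP becomes [[4035, 25851]; [25851, 169131]]·[m, c]ᵀ = [69584, 456476]ᵀ.
Determinant 4035·169131 − 25851² = 14169384.
m = (69584·169131 − 25851·456476)/14169384 = -876377/393594; c = (4035·456476 − 25851·69584)/14169384 = 398747/131198.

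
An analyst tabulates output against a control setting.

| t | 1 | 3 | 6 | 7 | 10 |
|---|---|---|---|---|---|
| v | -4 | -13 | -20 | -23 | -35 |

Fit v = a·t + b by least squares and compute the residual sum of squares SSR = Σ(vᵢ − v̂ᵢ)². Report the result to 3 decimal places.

Setting ∂/∂a … = 0 gives: 195·a + 27·b = -674;  27·a + 5·b = -95.
(Σt·t = 195, Σt = 27, Σ1 = 5, Σt·v = -674, Σv = -95.)
Δ = 195·5 − 27² = 246.
a = ((-674)·5 − 27·(-95))/246 = -805/246; b = (195·(-95) − 27·(-674))/246 = -109/82.
Residuals: 74/123, -76/41, 79/82, 152/123, -233/246; SSR = 1759/246.

SSR = 7.150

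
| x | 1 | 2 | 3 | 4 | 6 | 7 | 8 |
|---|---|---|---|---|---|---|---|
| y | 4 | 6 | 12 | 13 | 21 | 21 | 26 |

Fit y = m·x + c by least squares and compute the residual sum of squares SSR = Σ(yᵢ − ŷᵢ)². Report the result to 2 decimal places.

SSR = 9.38

Sums needed: Σx·x = 179, Σx = 31, Σ1 = 7.
And Σx·y = 585, Σy = 103.
So MᵀM·[m, c]ᵀ = Mᵀy: [[179, 31]; [31, 7]]·[m, c]ᵀ = [585, 103]ᵀ.
Eliminating c: 7·(row 1) − 31·(row 2) gives 292·m = 7·585 − 31·103 = 902, so m = 451/146.
Then c = (103 − 31·(451/146))/7 = 151/146.
Residuals: -9/73, -177/146, 124/73, -57/146, 209/146, -121/73, 37/146; SSR = 685/73.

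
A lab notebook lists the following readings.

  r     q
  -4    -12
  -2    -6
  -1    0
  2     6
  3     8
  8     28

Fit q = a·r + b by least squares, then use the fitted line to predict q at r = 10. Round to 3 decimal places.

q̂ = 32.957

Entries of AᵀA: Σr·r = 98, Σr = 6, Σ1 = 6.
For Aᵀq: Σr·q = 320, Σq = 24.
Normal equations: [[98, 6]; [6, 6]]·[a, b]ᵀ = [320, 24]ᵀ.
Eliminating b: 6·(row 1) − 6·(row 2) gives 552·a = 6·320 − 6·24 = 1776, so a = 74/23.
Then b = (24 − 6·(74/23))/6 = 18/23.
At r = 10: q̂ = (74/23)·(10) + (18/23)·(1) = 758/23.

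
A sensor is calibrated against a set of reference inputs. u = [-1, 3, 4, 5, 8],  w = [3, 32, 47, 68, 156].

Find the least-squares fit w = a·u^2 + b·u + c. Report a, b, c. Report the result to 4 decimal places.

a = 2.0132, b = 2.8595, c = 4.0315

With design matrix M, MᵀM = [[5059, 727, 115]; [727, 115, 19]; [115, 19, 5]] and Mᵀw = [12727, 1869, 306]ᵀ.
Row-reducing yields a = 12091/6006, b = 8587/3003, c = 1153/286.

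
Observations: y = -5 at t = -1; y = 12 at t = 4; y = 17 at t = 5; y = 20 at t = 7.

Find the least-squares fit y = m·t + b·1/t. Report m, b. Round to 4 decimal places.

m = 2.9604, b = 2.1512

Entries of XᵀX: Σt·t = 91, Σt·1/t = 4, Σ1/t·1/t = 22009/19600.
And Σt·y = 278, Σ1/t·y = 499/35.
XᵀX·[m, b]ᵀ = Xᵀy becomes [[91, 4]; [4, 22009/19600]]·[m, b]ᵀ = [278, 499/35]ᵀ.
Δ = 91·(22009/19600) − 4² = 241317/2800.
m = (278·(22009/19600) − 4·(499/35))/(241317/2800) = 555638/187691; b = (91·(499/35) − 4·278)/(241317/2800) = 57680/26813.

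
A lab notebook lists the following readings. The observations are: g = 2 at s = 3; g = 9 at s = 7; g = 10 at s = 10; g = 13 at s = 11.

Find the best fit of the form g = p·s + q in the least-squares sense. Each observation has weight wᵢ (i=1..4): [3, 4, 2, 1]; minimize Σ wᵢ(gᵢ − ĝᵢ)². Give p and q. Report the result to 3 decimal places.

Normal-equation sums: Σwᵢ·s·s = 544, Σwᵢ·s = 68, Σwᵢ·1 = 10.
And Σwᵢ·s·g = 613, Σwᵢ·g = 75.
Eliminating q: 10·(row 1) − 68·(row 2) gives 816·p = 10·613 − 68·75 = 1030, so p = 515/408.
Then q = (75 − 68·(515/408))/10 = -13/12.

p = 1.262, q = -1.083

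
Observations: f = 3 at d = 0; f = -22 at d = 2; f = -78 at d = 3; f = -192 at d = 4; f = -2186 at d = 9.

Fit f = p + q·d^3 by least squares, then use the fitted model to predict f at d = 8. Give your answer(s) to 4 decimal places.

Sums needed: Σ1 = 5, Σd^3 = 828, Σd^3·d^3 = 536330.
And Σf = -2475, Σd^3·f = -1608164.
Δ = 5·536330 − 828² = 1996066.
p = ((-2475)·536330 − 828·(-1608164))/1996066 = 2071521/998033; q = (5·(-1608164) − 828·(-2475))/1996066 = -2995760/998033.
At d = 8: f̂ = (2071521/998033)·(1) + (-2995760/998033)·(512) = -1531757599/998033.

f̂ = -1534.7765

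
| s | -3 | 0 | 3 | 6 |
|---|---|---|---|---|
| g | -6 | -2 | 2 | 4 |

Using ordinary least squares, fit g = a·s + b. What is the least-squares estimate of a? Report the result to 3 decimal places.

Forming XᵀX = [[54, 6]; [6, 4]] and Xᵀg = [48, -2]ᵀ gives XᵀX·[a, b]ᵀ = Xᵀg.
Determinant 54·4 − 6² = 180.
a = (48·4 − 6·(-2))/180 = 17/15; b = (54·(-2) − 6·48)/180 = -11/5.

a = 1.133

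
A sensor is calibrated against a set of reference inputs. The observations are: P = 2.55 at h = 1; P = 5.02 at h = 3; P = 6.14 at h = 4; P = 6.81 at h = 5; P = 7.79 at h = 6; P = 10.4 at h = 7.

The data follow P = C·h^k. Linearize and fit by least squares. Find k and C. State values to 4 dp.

Taking logs, ln P = k·ln h + ln C, so regress ln P on ln h.
Over the data: Σln h = 7.8320, Σ(ln h)² = 12.7160, Σln P = 10.6774, Σln h·ln P = 15.6111.
Normal system: [[12.7160, 7.8320]; [7.8320, 6]]·[k, ln C]ᵀ = [15.6111, 10.6774]ᵀ.
Slope k = (n·Σln h·ln P − Σln h·Σln P)/(n·Σ(ln h)² − (Σln h)²) = (6·15.6111 − 7.8320·10.6774)/14.9557 = 0.67139; ln C = (Σln P − k·Σln h)/n = 0.90318, so C = exp(0.90318) = 2.46743.

k = 0.6714, C = 2.4674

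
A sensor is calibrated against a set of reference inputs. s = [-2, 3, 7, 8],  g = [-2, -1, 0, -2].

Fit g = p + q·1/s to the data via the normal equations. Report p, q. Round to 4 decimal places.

p = -1.2848, q = 1.3765

With design matrix M, MᵀM = [[4, 17/168]; [17/168, 11209/28224]] and Mᵀg = [-5, 5/12]ᵀ.
Determinant 4·(11209/28224) − (17/168)² = 14849/9408.
p = ((-5)·(11209/28224) − (17/168)·(5/12))/(14849/9408) = -57235/44547; q = (4·(5/12) − (17/168)·(-5))/(14849/9408) = 20440/14849.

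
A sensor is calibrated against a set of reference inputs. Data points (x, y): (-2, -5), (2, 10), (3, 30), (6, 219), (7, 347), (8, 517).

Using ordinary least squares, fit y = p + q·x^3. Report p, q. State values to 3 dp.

AᵀA·[p, q]ᵀ = Aᵀy reads: 6·p + 1098·q = 1118;  1098·p + 427306·q = 431959.
(Σ1 = 6, Σx^3 = 1098, Σx^3·x^3 = 427306, Σy = 1118, Σx^3·y = 431959.)
det = 6·427306 − 1098² = 1358232.
p = (1118·427306 − 1098·431959)/1358232 = 1718563/679116; q = (6·431959 − 1098·1118)/1358232 = 227365/226372.

p = 2.531, q = 1.004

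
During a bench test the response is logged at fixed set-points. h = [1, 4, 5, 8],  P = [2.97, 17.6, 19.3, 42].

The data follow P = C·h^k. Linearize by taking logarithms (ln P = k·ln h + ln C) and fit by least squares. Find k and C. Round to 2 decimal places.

k = 1.25, C = 2.94

Taking logs, ln P = k·ln h + ln C, so regress ln P on ln h.
XᵀX = [[8.8362, 5.0752]; [5.0752, 4]], rhs = [16.5121, 10.6542]ᵀ  (here Σln h = 5.0752, Σ(ln h)² = 8.8362, Σln P = 10.6542, Σln h·ln P = 16.5121).
Solving (det = 9.5873): k = 1.24919, ln C = 1.07859, so C = exp(1.07859) = 2.94055.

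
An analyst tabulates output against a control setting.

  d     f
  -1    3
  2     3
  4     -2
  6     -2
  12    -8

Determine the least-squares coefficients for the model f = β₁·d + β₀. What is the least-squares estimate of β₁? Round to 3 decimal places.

β₁ = -0.897

The normal equations are: 201·β₁ + 23·β₀ = -113;  23·β₁ + 5·β₀ = -6.
(Σd·d = 201, Σd = 23, Σ1 = 5, Σd·f = -113, Σf = -6.)
Δ = 201·5 − 23² = 476.
β₁ = ((-113)·5 − 23·(-6))/476 = -61/68; β₀ = (201·(-6) − 23·(-113))/476 = 199/68.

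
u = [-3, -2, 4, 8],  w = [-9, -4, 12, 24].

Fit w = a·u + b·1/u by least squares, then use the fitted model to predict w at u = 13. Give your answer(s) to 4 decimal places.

ŵ = 39.9351

Normal-equation sums: Σu·u = 93, Σu·1/u = 4, Σ1/u·1/u = 253/576.
Right-hand side: Σu·w = 275, Σ1/u·w = 11.
Eliminating b: (253/576)·(row 1) − 4·(row 2) gives (4771/192)·a = (253/576)·275 − 4·11 = 44231/576, so a = 44231/14313.
Then b = (11 − 4·(44231/14313))/(253/576) = -14784/4771.
At u = 13: ŵ = (44231/14313)·(13) + (-14784/4771)·(1/13) = 7430687/186069.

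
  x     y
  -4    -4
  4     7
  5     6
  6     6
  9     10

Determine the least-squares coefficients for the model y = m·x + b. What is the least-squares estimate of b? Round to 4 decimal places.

Compute the Gram sums: Σx·x = 174, Σx = 20, Σ1 = 5.
For Mᵀy: Σx·y = 200, Σy = 25.
Eliminating b: 5·(row 1) − 20·(row 2) gives 470·m = 5·200 − 20·25 = 500, so m = 50/47.
Then b = (25 − 20·(50/47))/5 = 35/47.

b = 0.7447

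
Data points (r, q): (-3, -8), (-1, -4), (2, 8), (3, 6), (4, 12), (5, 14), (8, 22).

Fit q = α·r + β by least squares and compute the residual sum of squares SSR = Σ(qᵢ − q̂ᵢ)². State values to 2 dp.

SSR = 13.87

Compute the Gram sums: Σr·r = 128, Σr = 18, Σ1 = 7.
Moment sums: Σr·q = 356, Σq = 50.
Δ = 128·7 − 18² = 572.
α = (356·7 − 18·50)/572 = 398/143; β = (128·50 − 18·356)/572 = -2/143.
Residuals: 4/11, -172/143, 350/143, -334/143, 126/143, 14/143, -36/143; SSR = 1984/143.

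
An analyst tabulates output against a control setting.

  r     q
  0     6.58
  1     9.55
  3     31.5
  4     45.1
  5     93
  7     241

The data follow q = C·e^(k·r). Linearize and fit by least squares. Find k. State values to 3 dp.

Linearized form: ln q = k·r + ln C. From the 6 transformed points,
Σr = 20.0000, Σ(r)² = 100.0000, Σln q = 21.4168, Σr·ln q = 88.8986.
Equations: 100.0000·k + 20.0000·ln C = 88.8986;  20.0000·k + 6·ln C = 21.4168.
Solving (det = 200.0000): k = 0.52527, ln C = 1.81856.

k = 0.525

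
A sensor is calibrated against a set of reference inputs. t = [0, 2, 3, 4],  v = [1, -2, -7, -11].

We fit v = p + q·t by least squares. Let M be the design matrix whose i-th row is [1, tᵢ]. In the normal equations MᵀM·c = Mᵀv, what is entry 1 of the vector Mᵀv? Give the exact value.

Entry 1 ↔ basis 1, so (Mᵀv)_{1} = Σᵢ vᵢ = (1)·(1) + (1)·(-2) + (1)·(-7) + (1)·(-11) = -19.

-19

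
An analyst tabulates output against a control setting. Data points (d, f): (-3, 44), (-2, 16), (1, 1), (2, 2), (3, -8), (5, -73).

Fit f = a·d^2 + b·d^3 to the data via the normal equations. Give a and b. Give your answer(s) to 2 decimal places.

MᵀM·[a, b]ᵀ = Mᵀf reads: 820·a + 3126·b = -1428;  3126·a + 17212·b = -10640.
det = 820·17212 − 3126² = 4341964.
a = ((-1428)·17212 − 3126·(-10640))/4341964 = 197316/98681; b = (820·(-10640) − 3126·(-1428))/4341964 = -96838/98681.

a = 2.00, b = -0.98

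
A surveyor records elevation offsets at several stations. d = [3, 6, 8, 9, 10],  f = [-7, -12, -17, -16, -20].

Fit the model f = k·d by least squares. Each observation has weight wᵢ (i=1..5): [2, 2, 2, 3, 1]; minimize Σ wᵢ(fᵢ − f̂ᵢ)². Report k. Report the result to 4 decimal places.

k = -1.9430

Compute the Gram sums: Σwᵢ·d·d = 561.
Right-hand side: Σwᵢ·d·f = -1090.
So XᵀWX·[k]ᵀ = XᵀWf: [[561]]·[k]ᵀ = [-1090]ᵀ.
Hence k = -1090 / 561 ≈ -1.94296.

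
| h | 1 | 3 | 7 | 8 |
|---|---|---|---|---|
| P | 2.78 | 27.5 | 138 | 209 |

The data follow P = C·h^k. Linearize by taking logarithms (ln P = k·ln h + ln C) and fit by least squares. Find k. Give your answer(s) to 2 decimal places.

Let Y = ln P. Fitting Y = k·ln h + ln C by least squares:
Σln h = 5.1240, Σ(ln h)² = 9.3176, Σln P = 14.6062, Σln h·ln P = 24.3381.
Equations: 9.3176·k + 5.1240·ln C = 24.3381;  5.1240·k + 4·ln C = 14.6062.
Δ = 9.3176·4 − (5.1240)² = 11.0154; k = (24.3381·4 − 5.1240·14.6062)/11.0154 = 2.04356, ln C = (9.3176·14.6062 − 5.1240·24.3381)/11.0154 = 1.03378.

k = 2.04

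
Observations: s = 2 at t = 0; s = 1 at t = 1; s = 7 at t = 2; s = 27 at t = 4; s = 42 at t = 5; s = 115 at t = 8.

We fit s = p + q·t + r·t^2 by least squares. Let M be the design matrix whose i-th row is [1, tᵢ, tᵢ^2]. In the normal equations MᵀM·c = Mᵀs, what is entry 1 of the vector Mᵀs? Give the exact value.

Entry 1 ↔ basis 1, so (Mᵀs)_{1} = Σᵢ sᵢ = (1)·(2) + (1)·(1) + (1)·(7) + (1)·(27) + (1)·(42) + (1)·(115) = 194.

194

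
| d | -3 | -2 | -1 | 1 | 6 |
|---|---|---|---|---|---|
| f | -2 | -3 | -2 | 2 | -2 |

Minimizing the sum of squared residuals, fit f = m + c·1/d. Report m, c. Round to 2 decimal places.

With design matrix A, AᵀA = [[5, -2/3]; [-2/3, 43/18]] and Aᵀf = [-7, 35/6]ᵀ.
Determinant 5·(43/18) − (-2/3)² = 23/2.
m = ((-7)·(43/18) − (-2/3)·(35/6))/(23/2) = -77/69; c = (5·(35/6) − (-2/3)·(-7))/(23/2) = 49/23.

m = -1.12, c = 2.13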